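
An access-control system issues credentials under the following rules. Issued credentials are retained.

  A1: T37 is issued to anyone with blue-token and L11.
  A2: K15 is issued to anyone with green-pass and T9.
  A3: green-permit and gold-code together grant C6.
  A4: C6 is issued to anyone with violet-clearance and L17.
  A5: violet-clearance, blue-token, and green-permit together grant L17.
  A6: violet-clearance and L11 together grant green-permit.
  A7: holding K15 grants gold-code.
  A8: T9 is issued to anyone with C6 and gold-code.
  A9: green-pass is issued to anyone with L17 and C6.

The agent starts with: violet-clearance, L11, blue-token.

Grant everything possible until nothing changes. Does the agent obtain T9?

T9 would need C6 and gold-code (A8), but gold-code is never granted.

No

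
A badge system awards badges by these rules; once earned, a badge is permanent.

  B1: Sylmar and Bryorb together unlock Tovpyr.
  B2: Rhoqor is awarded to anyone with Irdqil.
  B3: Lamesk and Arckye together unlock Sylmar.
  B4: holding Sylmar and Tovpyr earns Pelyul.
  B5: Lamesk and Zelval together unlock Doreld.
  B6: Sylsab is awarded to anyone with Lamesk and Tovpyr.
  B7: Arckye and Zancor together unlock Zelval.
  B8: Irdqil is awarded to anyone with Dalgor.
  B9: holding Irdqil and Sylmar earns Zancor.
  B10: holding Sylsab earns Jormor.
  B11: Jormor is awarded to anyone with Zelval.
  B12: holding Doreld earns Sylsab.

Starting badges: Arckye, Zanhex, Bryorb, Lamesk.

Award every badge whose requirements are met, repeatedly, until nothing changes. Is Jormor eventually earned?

Yes

With Lamesk and Arckye, Sylmar is earned (B3).
With Sylmar and Bryorb, Tovpyr is earned (B1).
With Lamesk and Tovpyr, Sylsab is earned (B6).
With Sylsab, Jormor is earned (B10).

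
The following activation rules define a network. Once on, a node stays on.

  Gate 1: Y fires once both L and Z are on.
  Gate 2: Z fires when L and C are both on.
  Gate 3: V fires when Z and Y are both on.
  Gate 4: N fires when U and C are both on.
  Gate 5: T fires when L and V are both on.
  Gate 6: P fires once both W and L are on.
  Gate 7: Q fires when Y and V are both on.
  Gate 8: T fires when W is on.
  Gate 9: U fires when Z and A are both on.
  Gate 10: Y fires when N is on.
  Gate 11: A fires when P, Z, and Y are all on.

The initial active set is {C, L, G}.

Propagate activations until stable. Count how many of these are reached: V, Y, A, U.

L and C are on, so Z fires (Gate 2).
L and Z are on, so Y fires (Gate 1).
Z and Y are on, so V fires (Gate 3).
V: reached.
Y: reached.
A would need P, Z, and Y (Gate 11), but P never turns on.
U would need Z and A (Gate 9), but A never turns on.
Reached: V and Y — 2 of the 4.

2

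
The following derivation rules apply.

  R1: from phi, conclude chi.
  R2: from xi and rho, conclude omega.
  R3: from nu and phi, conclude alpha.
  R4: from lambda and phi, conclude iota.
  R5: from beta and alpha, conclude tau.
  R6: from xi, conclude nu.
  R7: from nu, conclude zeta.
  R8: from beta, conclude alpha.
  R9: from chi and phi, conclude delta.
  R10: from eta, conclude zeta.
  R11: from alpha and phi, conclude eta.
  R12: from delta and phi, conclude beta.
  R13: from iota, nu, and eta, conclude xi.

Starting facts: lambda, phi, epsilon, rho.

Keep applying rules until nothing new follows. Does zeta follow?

Yes

phi holds, so chi follows (R1).
From chi and phi, R9 gives delta.
From delta and phi, R12 gives beta.
From beta, R8 gives alpha.
alpha and phi hold, so eta follows (R11).
From eta, R10 gives zeta.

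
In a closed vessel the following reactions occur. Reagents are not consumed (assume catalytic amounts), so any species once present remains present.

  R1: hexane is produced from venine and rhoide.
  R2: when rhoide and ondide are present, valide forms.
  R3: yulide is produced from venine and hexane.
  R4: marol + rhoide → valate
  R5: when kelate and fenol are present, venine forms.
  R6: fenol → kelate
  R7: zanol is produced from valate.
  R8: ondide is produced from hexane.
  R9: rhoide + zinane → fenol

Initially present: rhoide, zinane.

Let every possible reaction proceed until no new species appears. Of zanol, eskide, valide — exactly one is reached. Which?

valide

rhoide and zinane present → fenol forms (R9).
fenol present → kelate forms (R6).
kelate and fenol present → venine forms (R5).
venine and rhoide present → hexane forms (R1).
hexane present → ondide forms (R8).
rhoide and ondide present → valide forms (R2).
zanol would need valate (R7), but valate never forms. No rule produces eskide, and it is not given.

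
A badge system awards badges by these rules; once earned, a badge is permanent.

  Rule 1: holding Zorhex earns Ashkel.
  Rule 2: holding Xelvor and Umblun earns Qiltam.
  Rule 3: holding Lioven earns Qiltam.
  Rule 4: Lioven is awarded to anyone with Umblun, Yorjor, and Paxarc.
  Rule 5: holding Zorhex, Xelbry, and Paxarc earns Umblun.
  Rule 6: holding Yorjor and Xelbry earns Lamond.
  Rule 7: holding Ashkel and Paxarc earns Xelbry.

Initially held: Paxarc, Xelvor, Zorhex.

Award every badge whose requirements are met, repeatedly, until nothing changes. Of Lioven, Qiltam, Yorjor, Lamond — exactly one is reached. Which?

With Zorhex, Ashkel is earned (Rule 1).
With Ashkel and Paxarc, Xelbry is earned (Rule 7).
With Zorhex, Xelbry, and Paxarc, Umblun is earned (Rule 5).
With Xelvor and Umblun, Qiltam is earned (Rule 2).
Lioven would need Umblun, Yorjor, and Paxarc (Rule 4), but Yorjor is never earned. No rule produces Yorjor, and it is not given. Lamond would need Yorjor and Xelbry (Rule 6), but Yorjor is never earned.

Qiltam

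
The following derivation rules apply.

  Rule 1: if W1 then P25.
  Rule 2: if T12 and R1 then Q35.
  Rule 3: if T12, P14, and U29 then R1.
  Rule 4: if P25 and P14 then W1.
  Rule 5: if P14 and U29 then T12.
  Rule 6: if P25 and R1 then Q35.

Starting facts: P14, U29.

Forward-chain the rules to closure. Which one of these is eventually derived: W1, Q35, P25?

Q35

From P14 and U29, Rule 5 gives T12.
T12, P14, and U29 hold, so R1 follows (Rule 3).
T12 and R1 hold, so Q35 follows (Rule 2).
W1 would need P25 and P14 (Rule 4), but P25 is never established. P25 would need W1 (Rule 1), but W1 is never established.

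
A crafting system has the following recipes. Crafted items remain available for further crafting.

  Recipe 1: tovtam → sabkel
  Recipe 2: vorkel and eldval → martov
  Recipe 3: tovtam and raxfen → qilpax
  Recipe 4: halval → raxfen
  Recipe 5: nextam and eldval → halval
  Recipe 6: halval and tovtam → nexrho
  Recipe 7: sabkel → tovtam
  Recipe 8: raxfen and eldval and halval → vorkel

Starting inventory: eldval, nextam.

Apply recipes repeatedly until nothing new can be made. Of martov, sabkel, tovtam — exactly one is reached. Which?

Using Recipe 5, nextam and eldval make halval.
halval → raxfen (Recipe 4).
raxfen and eldval and halval → vorkel (Recipe 8).
Using Recipe 2, vorkel and eldval make martov.
sabkel would need tovtam (Recipe 1), but tovtam is never obtained. tovtam would need sabkel (Recipe 7), but sabkel is never obtained.

martov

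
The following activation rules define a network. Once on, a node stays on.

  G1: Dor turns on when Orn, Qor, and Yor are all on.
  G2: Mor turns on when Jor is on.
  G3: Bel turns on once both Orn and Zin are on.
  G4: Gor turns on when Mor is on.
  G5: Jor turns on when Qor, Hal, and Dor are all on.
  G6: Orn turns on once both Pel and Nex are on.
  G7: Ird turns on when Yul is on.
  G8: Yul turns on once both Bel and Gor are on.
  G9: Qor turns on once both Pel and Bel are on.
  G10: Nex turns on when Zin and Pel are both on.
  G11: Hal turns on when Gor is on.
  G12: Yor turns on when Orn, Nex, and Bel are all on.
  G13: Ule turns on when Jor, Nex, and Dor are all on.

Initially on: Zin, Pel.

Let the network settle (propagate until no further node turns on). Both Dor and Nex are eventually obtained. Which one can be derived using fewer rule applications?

Nex: Zin and Pel are on, so Nex turns on (G10). [1 rule application]
Dor: G10: Zin and Pel on → Nex on. G6: Pel and Nex on → Orn on. G3: Orn and Zin on → Bel on. Orn, Nex, and Bel are on, so Yor turns on (G12). Pel and Bel are on, so Qor turns on (G9). Orn, Qor, and Yor are on, so Dor turns on (G1). [6 rule applications]
Nex needs fewer.

Nex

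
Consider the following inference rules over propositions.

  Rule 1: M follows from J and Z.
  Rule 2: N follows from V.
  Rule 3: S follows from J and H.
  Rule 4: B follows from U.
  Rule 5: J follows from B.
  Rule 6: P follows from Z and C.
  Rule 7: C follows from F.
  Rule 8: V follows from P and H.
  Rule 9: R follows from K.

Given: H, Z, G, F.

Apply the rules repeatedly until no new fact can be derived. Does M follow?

M would need J and Z (Rule 1), but J is never established.

No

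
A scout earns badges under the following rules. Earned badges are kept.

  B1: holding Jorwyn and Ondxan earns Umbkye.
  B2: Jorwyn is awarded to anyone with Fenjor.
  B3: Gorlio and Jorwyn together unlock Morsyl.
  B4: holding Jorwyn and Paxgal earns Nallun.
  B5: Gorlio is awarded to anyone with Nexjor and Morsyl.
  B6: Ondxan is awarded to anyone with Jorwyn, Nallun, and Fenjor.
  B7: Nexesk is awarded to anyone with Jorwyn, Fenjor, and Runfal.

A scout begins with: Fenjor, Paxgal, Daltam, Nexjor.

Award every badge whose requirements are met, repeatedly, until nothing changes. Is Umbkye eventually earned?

Yes

With Fenjor, Jorwyn is earned (B2).
With Jorwyn and Paxgal, Nallun is earned (B4).
With Jorwyn, Nallun, and Fenjor, Ondxan is earned (B6).
With Jorwyn and Ondxan, Umbkye is earned (B1).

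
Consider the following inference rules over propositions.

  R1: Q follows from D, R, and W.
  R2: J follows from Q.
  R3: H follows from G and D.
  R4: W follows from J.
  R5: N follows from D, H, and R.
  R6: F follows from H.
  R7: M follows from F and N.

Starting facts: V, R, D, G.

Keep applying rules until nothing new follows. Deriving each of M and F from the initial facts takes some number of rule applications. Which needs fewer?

F: G and D hold, so H follows (R3). H holds, so F follows (R6). [2 rule applications]
M: From G and D, R3 gives H. D, H, and R hold, so N follows (R5). From H, R6 gives F. From F and N, R7 gives M. [4 rule applications]
F needs fewer.

F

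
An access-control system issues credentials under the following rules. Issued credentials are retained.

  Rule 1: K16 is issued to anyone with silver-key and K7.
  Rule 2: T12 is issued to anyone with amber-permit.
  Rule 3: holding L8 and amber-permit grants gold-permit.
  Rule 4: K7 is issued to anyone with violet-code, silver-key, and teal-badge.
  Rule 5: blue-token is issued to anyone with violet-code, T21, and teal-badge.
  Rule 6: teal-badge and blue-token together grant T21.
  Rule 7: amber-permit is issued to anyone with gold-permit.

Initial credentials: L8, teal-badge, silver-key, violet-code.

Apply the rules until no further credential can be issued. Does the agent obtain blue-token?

blue-token would need violet-code, T21, and teal-badge (Rule 5), but T21 is never granted.

No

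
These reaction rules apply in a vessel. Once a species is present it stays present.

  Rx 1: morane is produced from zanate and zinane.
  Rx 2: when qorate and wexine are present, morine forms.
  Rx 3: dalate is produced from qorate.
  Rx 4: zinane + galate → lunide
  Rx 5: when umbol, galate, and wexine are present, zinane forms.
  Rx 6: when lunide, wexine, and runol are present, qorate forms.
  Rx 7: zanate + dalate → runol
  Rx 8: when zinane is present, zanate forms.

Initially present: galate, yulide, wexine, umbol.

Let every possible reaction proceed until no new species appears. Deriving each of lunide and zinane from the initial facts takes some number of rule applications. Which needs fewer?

zinane

zinane: umbol, galate, and wexine present → zinane forms (Rx 5). [1 rule application]
lunide: umbol, galate, and wexine present → zinane forms (Rx 5). zinane and galate present → lunide forms (Rx 4). [2 rule applications]
zinane needs fewer.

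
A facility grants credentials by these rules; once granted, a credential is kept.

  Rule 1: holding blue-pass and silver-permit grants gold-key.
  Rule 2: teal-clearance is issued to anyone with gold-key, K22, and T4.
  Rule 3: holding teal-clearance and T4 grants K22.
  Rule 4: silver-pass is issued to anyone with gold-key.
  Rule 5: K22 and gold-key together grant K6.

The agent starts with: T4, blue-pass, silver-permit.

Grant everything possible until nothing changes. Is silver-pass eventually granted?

Yes

Holding blue-pass and silver-permit grants gold-key (Rule 1).
Holding gold-key grants silver-pass (Rule 4).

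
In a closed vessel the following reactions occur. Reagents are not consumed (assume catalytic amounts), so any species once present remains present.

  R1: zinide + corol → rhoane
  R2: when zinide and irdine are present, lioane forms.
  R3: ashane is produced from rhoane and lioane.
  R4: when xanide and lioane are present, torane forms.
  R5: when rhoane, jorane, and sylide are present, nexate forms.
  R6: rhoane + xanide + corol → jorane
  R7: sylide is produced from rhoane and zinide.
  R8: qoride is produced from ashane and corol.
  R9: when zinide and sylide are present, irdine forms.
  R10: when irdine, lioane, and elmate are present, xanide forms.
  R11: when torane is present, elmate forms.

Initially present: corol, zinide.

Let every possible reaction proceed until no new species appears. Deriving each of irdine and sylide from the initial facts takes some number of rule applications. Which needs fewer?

sylide

sylide: zinide and corol present → rhoane forms (R1). rhoane and zinide present → sylide forms (R7). [2 rule applications]
irdine: zinide and corol present → rhoane forms (R1). rhoane and zinide present → sylide forms (R7). zinide and sylide present → irdine forms (R9). [3 rule applications]
sylide needs fewer.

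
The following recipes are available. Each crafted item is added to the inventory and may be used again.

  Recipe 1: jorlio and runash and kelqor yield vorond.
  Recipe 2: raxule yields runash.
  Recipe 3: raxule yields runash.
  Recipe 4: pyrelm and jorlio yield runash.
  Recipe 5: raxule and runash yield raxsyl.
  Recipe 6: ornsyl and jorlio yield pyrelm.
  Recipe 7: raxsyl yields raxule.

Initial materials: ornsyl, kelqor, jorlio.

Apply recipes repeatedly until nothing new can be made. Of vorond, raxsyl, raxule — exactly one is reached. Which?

vorond

Using Recipe 6, ornsyl and jorlio make pyrelm.
pyrelm and jorlio → runash (Recipe 4).
jorlio and runash and kelqor → vorond (Recipe 1).
raxsyl would need raxule and runash (Recipe 5), but raxule is never obtained. raxule would need raxsyl (Recipe 7), but raxsyl is never obtained.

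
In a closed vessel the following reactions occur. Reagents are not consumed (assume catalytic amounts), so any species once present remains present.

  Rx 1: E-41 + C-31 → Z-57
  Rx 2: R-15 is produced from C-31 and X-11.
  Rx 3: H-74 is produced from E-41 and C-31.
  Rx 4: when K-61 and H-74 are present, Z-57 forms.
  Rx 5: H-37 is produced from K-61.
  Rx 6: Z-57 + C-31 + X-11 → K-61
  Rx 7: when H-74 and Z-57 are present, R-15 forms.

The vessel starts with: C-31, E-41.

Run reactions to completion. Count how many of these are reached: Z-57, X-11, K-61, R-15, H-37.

2

E-41 and C-31 present → H-74 forms (Rx 3).
E-41 and C-31 present → Z-57 forms (Rx 1).
H-74 and Z-57 present → R-15 forms (Rx 7).
Z-57: reached.
No rule produces X-11, and it is not given.
K-61 would need Z-57, C-31, and X-11 (Rx 6), but X-11 never forms.
R-15: reached.
H-37 would need K-61 (Rx 5), but K-61 never forms.
Reached: Z-57 and R-15 — 2 of the 5.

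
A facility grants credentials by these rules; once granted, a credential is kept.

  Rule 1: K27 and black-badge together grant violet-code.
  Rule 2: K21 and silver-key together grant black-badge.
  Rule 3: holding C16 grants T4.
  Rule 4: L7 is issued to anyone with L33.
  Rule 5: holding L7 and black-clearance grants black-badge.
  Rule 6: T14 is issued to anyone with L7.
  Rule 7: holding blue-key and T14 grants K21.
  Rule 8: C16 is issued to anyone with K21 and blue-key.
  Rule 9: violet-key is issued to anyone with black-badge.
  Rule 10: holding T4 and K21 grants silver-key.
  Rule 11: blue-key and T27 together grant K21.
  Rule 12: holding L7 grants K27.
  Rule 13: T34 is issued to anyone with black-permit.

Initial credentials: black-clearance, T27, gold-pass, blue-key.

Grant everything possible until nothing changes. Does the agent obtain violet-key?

Yes

Holding blue-key and T27 grants K21 (Rule 11).
Holding K21 and blue-key grants C16 (Rule 8).
Holding C16 grants T4 (Rule 3).
Holding T4 and K21 grants silver-key (Rule 10).
Holding K21 and silver-key grants black-badge (Rule 2).
Holding black-badge grants violet-key (Rule 9).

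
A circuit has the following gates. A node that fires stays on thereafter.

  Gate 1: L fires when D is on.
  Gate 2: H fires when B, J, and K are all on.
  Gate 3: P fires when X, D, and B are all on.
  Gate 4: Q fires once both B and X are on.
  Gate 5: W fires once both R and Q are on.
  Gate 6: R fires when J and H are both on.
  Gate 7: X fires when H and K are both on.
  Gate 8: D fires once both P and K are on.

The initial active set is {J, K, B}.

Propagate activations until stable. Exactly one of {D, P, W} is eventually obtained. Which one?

W

B, J, and K are on, so H fires (Gate 2).
Gate 7: H and K on → X on.
J and H are on, so R fires (Gate 6).
Gate 4: B and X on → Q on.
R and Q are on, so W fires (Gate 5).
D would need P and K (Gate 8), but P never turns on. P would need X, D, and B (Gate 3), but D never turns on.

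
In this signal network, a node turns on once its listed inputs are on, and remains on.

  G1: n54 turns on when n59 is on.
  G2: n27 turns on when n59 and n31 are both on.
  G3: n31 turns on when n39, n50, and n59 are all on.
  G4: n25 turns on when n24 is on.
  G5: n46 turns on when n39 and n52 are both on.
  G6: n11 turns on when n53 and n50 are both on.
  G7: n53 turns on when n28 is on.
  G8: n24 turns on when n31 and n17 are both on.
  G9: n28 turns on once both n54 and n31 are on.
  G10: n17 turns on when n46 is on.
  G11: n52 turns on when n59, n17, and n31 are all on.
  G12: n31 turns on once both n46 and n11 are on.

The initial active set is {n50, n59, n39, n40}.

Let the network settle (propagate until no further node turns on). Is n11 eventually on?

Yes

n39, n50, and n59 are on, so n31 turns on (G3).
n59 is on, so n54 turns on (G1).
n54 and n31 are on, so n28 turns on (G9).
G7: n28 on → n53 on.
G6: n53 and n50 on → n11 on.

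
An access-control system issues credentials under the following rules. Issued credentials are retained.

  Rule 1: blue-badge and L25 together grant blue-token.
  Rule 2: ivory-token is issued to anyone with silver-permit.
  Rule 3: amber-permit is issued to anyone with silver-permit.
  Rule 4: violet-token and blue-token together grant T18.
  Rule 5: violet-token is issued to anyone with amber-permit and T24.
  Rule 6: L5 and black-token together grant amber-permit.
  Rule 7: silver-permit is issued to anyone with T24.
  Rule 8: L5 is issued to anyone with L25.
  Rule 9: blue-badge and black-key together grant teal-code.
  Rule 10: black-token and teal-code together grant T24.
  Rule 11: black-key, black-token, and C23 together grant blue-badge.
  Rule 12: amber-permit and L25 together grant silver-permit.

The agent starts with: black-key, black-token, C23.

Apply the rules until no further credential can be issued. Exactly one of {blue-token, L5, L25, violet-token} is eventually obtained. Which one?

violet-token

Holding black-key, black-token, and C23 grants blue-badge (Rule 11).
Holding blue-badge and black-key grants teal-code (Rule 9).
Holding black-token and teal-code grants T24 (Rule 10).
Holding T24 grants silver-permit (Rule 7).
Holding silver-permit grants amber-permit (Rule 3).
Holding amber-permit and T24 grants violet-token (Rule 5).
blue-token would need blue-badge and L25 (Rule 1), but L25 is never granted. No rule produces L25, and it is not given. L5 would need L25 (Rule 8), but L25 is never granted.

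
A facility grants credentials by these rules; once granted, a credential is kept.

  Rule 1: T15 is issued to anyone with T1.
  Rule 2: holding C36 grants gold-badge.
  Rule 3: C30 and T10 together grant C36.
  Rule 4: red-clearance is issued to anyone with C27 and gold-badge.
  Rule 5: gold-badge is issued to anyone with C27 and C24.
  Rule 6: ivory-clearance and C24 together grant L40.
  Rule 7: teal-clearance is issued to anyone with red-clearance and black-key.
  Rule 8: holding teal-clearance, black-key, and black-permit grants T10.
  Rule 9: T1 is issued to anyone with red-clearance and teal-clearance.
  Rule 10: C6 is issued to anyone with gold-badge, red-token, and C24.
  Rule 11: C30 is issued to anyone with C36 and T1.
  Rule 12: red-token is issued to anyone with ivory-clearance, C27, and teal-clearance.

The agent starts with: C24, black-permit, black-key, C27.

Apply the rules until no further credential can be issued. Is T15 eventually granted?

Yes

Holding C27 and C24 grants gold-badge (Rule 5).
Holding C27 and gold-badge grants red-clearance (Rule 4).
Holding red-clearance and black-key grants teal-clearance (Rule 7).
Holding red-clearance and teal-clearance grants T1 (Rule 9).
Holding T1 grants T15 (Rule 1).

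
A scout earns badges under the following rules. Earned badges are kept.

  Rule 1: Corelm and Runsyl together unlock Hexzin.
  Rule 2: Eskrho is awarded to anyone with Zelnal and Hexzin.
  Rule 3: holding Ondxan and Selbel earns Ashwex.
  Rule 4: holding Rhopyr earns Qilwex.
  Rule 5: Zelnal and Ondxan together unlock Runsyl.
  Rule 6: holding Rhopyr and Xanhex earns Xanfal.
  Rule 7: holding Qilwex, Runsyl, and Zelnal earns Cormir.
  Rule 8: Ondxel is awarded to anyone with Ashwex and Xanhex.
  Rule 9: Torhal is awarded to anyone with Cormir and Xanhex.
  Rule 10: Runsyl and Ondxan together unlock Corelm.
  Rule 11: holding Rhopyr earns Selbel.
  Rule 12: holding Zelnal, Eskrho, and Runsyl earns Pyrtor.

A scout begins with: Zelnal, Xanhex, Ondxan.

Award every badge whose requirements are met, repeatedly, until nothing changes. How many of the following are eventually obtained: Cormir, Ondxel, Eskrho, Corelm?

With Zelnal and Ondxan, Runsyl is earned (Rule 5).
With Runsyl and Ondxan, Corelm is earned (Rule 10).
With Corelm and Runsyl, Hexzin is earned (Rule 1).
With Zelnal and Hexzin, Eskrho is earned (Rule 2).
Cormir would need Qilwex, Runsyl, and Zelnal (Rule 7), but Qilwex is never earned.
Ondxel would need Ashwex and Xanhex (Rule 8), but Ashwex is never earned.
Eskrho: reached.
Corelm: reached.
Reached: Eskrho and Corelm — 2 of the 4.

2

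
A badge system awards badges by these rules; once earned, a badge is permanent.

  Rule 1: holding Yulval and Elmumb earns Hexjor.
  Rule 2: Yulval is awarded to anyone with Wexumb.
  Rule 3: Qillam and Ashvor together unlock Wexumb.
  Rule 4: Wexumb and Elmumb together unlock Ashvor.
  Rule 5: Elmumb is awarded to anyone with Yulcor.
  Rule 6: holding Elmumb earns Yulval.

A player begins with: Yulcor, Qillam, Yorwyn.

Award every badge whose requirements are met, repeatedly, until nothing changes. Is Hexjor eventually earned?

Yes

With Yulcor, Elmumb is earned (Rule 5).
With Elmumb, Yulval is earned (Rule 6).
With Yulval and Elmumb, Hexjor is earned (Rule 1).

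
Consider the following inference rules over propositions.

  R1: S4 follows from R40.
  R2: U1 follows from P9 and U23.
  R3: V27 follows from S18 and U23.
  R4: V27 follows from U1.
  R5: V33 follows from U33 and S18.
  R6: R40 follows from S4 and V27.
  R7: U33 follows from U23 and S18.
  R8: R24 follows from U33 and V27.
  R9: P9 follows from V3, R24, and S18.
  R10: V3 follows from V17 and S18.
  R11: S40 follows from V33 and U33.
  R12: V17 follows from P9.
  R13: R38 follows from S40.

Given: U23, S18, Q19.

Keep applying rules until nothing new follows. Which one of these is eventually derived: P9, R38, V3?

From U23 and S18, R7 gives U33.
From U33 and S18, R5 gives V33.
From V33 and U33, R11 gives S40.
S40 holds, so R38 follows (R13).
P9 would need V3, R24, and S18 (R9), but V3 is never established. V3 would need V17 and S18 (R10), but V17 is never established.

R38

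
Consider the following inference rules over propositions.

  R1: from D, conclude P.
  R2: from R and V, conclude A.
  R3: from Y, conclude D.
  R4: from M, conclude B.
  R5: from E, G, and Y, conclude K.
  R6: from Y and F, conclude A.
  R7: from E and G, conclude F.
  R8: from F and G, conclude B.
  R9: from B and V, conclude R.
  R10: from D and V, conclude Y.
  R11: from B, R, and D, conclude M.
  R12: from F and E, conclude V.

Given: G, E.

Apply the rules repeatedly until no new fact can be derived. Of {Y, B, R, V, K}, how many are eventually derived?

3

From E and G, R7 gives F.
From F and E, R12 gives V.
From F and G, R8 gives B.
B and V hold, so R follows (R9).
Y would need D and V (R10), but D is never established.
B: reached.
R: reached.
V: reached.
K would need E, G, and Y (R5), but Y is never established.
Reached: B, R, and V — 3 of the 5.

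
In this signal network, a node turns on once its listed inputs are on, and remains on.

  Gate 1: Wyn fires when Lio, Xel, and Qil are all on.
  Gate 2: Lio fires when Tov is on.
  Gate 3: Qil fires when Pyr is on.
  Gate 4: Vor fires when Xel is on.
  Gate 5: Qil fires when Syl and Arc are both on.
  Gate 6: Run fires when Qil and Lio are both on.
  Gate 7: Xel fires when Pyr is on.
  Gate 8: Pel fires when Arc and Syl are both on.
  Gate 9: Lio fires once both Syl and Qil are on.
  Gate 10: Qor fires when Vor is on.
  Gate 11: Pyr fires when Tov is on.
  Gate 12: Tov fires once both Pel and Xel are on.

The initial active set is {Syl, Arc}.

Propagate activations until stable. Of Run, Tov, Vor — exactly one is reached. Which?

Run

Syl and Arc are on, so Qil fires (Gate 5).
Syl and Qil are on, so Lio fires (Gate 9).
Qil and Lio are on, so Run fires (Gate 6).
Tov would need Pel and Xel (Gate 12), but Xel never turns on. Vor would need Xel (Gate 4), but Xel never turns on.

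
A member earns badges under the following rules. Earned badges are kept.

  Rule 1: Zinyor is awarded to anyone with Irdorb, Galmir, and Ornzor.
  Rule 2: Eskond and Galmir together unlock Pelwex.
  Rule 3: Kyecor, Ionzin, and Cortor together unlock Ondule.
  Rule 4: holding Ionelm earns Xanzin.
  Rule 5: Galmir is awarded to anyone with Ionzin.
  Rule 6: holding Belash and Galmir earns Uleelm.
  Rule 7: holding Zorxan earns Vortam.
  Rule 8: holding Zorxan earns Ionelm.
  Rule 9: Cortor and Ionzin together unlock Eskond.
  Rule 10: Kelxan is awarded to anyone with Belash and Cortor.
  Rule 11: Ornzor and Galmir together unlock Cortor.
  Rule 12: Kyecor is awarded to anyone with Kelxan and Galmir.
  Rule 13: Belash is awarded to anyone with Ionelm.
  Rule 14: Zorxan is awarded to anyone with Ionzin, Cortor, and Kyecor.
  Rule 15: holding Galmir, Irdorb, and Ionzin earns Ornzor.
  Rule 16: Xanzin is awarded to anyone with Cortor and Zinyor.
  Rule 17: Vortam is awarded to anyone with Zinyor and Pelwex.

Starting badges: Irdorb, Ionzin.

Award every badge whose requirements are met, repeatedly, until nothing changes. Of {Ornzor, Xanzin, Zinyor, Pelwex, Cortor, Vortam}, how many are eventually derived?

With Ionzin, Galmir is earned (Rule 5).
With Galmir, Irdorb, and Ionzin, Ornzor is earned (Rule 15).
With Ornzor and Galmir, Cortor is earned (Rule 11).
With Irdorb, Galmir, and Ornzor, Zinyor is earned (Rule 1).
With Cortor and Ionzin, Eskond is earned (Rule 9).
With Cortor and Zinyor, Xanzin is earned (Rule 16).
With Eskond and Galmir, Pelwex is earned (Rule 2).
With Zinyor and Pelwex, Vortam is earned (Rule 17).
Ornzor: reached.
Xanzin: reached.
Zinyor: reached.
Pelwex: reached.
Cortor: reached.
Vortam: reached.
All 6 are reached.

6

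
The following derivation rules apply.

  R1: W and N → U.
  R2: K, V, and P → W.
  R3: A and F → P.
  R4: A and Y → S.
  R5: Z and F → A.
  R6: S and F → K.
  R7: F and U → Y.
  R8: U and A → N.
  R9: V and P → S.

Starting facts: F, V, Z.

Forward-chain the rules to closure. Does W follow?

Yes

Z and F hold, so A follows (R5).
A and F hold, so P follows (R3).
V and P hold, so S follows (R9).
S and F hold, so K follows (R6).
From K, V, and P, R2 gives W.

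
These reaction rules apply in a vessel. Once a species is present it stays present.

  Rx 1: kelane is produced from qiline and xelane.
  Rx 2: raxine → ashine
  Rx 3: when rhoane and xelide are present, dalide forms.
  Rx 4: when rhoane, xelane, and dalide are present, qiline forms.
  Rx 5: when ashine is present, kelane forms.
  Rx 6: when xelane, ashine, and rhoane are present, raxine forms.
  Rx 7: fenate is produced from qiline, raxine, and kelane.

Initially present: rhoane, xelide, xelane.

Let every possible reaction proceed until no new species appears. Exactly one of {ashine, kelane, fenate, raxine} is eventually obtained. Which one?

rhoane and xelide present → dalide forms (Rx 3).
rhoane, xelane, and dalide present → qiline forms (Rx 4).
qiline and xelane present → kelane forms (Rx 1).
raxine would need xelane, ashine, and rhoane (Rx 6), but ashine never forms. ashine would need raxine (Rx 2), but raxine never forms. fenate would need qiline, raxine, and kelane (Rx 7), but raxine never forms.

kelane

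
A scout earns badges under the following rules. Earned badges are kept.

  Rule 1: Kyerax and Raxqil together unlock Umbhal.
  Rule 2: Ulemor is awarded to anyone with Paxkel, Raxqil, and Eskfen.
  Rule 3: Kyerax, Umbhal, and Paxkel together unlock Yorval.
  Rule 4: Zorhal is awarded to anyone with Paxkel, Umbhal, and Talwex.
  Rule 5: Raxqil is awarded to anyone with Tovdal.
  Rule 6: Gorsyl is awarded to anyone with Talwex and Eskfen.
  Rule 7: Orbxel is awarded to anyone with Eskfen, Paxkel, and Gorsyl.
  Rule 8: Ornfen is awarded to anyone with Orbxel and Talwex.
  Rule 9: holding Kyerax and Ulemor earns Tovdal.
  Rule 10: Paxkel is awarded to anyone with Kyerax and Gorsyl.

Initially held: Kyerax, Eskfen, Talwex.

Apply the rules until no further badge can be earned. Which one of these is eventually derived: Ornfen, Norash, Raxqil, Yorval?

With Talwex and Eskfen, Gorsyl is earned (Rule 6).
With Kyerax and Gorsyl, Paxkel is earned (Rule 10).
With Eskfen, Paxkel, and Gorsyl, Orbxel is earned (Rule 7).
With Orbxel and Talwex, Ornfen is earned (Rule 8).
No rule produces Norash, and it is not given. Raxqil would need Tovdal (Rule 5), but Tovdal is never earned. Yorval would need Kyerax, Umbhal, and Paxkel (Rule 3), but Umbhal is never earned.

Ornfen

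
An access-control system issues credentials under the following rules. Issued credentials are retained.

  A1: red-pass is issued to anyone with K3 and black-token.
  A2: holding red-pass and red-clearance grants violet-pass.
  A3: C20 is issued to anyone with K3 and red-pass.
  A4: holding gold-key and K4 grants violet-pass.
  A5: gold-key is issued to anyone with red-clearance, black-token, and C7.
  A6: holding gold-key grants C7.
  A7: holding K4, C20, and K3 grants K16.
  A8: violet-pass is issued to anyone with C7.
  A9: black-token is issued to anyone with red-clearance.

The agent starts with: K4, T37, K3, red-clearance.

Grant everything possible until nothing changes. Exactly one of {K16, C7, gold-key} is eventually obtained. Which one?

Holding red-clearance grants black-token (A9).
Holding K3 and black-token grants red-pass (A1).
Holding K3 and red-pass grants C20 (A3).
Holding K4, C20, and K3 grants K16 (A7).
gold-key would need red-clearance, black-token, and C7 (A5), but C7 is never granted. C7 would need gold-key (A6), but gold-key is never granted.

K16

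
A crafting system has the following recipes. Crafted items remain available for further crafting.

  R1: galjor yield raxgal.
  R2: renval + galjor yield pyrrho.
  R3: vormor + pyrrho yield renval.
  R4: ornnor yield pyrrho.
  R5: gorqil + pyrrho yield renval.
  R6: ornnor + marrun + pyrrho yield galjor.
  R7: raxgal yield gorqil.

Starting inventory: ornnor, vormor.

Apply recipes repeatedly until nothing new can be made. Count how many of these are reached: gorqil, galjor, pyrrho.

1

Using R4, ornnor makes pyrrho.
gorqil would need raxgal (R7), but raxgal is never obtained.
galjor would need ornnor, marrun, and pyrrho (R6), but marrun is never obtained.
pyrrho: reached.
Reached: pyrrho — 1 of the 3.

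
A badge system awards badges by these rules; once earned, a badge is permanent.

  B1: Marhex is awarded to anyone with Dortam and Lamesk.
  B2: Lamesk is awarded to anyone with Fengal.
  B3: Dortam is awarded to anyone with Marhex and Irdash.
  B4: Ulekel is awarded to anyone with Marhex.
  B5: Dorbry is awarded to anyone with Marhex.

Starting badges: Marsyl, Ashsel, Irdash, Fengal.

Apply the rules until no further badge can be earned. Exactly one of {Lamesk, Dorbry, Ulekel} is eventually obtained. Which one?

Lamesk

With Fengal, Lamesk is earned (B2).
Dorbry would need Marhex (B5), but Marhex is never earned. Ulekel would need Marhex (B4), but Marhex is never earned.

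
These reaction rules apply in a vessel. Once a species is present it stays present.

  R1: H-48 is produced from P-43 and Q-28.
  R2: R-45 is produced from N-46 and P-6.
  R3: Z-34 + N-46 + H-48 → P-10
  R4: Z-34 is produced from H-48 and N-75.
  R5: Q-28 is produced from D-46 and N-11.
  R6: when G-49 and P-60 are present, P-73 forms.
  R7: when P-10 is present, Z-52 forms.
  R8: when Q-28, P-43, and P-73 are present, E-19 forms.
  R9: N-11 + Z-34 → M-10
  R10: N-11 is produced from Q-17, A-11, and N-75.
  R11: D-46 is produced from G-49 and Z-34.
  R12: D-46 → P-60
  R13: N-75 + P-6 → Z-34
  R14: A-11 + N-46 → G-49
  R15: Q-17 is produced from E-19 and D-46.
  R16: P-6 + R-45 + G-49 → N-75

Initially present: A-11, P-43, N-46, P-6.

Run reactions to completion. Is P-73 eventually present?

Yes

A-11 and N-46 present → G-49 forms (R14).
N-46 and P-6 present → R-45 forms (R2).
P-6, R-45, and G-49 present → N-75 forms (R16).
N-75 and P-6 present → Z-34 forms (R13).
G-49 and Z-34 present → D-46 forms (R11).
D-46 present → P-60 forms (R12).
G-49 and P-60 present → P-73 forms (R6).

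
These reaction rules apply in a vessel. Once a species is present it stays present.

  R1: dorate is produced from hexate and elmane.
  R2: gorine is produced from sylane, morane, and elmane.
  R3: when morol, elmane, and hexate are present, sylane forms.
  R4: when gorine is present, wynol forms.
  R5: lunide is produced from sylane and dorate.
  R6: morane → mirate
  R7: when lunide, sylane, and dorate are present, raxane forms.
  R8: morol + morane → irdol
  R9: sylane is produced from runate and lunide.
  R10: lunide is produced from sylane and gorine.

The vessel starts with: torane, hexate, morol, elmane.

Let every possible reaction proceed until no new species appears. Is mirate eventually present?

mirate would need morane (R6), but morane never forms.

No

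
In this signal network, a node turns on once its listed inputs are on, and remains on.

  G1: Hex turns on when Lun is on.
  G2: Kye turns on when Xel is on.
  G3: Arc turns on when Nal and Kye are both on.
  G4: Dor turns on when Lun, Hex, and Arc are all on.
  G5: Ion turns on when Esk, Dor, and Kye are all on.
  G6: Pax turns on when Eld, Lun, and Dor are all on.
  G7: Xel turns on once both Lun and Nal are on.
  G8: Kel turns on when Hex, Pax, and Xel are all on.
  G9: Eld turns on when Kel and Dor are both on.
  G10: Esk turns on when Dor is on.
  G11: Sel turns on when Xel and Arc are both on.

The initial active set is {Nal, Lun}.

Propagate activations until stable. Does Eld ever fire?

Eld would need Kel and Dor (G9), but Kel never turns on.

No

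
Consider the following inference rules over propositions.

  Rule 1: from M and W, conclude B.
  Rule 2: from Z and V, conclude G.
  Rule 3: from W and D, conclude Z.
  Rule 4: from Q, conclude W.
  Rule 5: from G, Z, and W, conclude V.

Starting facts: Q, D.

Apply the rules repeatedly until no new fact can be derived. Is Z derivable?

Q holds, so W follows (Rule 4).
W and D hold, so Z follows (Rule 3).

Yes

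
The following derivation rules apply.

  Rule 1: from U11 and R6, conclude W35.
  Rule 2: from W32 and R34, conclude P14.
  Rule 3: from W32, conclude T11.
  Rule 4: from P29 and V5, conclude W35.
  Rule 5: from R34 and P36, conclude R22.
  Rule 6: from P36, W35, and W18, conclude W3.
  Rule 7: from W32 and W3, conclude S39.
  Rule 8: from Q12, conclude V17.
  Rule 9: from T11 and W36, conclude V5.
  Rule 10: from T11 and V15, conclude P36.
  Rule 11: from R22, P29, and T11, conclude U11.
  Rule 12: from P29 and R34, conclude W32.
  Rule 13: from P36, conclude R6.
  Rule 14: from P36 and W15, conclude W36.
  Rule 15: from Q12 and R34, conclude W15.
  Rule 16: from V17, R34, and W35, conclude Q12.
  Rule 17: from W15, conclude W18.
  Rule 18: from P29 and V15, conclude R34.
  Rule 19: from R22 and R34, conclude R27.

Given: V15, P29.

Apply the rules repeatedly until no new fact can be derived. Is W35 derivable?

P29 and V15 hold, so R34 follows (Rule 18).
P29 and R34 hold, so W32 follows (Rule 12).
W32 holds, so T11 follows (Rule 3).
From T11 and V15, Rule 10 gives P36.
From R34 and P36, Rule 5 gives R22.
From P36, Rule 13 gives R6.
From R22, P29, and T11, Rule 11 gives U11.
From U11 and R6, Rule 1 gives W35.

Yes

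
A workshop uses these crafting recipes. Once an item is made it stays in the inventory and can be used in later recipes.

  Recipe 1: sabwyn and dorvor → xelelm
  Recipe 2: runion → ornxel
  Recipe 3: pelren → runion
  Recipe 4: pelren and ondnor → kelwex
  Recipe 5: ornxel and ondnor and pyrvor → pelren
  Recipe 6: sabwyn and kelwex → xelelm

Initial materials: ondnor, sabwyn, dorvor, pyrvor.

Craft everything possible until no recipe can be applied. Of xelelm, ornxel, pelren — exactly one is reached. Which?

sabwyn and dorvor → xelelm (Recipe 1).
ornxel would need runion (Recipe 2), but runion is never obtained. pelren would need ornxel, ondnor, and pyrvor (Recipe 5), but ornxel is never obtained.

xelelm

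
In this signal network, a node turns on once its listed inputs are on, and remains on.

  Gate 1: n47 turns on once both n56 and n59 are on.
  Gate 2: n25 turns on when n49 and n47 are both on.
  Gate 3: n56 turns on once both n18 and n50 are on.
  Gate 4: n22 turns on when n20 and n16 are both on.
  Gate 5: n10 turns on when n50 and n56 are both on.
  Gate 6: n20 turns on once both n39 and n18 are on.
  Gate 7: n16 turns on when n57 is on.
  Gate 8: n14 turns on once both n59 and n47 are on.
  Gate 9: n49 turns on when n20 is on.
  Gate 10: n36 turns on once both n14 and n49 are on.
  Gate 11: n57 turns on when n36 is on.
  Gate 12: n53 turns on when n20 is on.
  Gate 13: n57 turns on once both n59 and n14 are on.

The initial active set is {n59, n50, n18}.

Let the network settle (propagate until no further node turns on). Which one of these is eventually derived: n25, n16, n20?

n18 and n50 are on, so n56 turns on (Gate 3).
n56 and n59 are on, so n47 turns on (Gate 1).
n59 and n47 are on, so n14 turns on (Gate 8).
Gate 13: n59 and n14 on → n57 on.
Gate 7: n57 on → n16 on.
n20 would need n39 and n18 (Gate 6), but n39 never turns on. n25 would need n49 and n47 (Gate 2), but n49 never turns on.

n16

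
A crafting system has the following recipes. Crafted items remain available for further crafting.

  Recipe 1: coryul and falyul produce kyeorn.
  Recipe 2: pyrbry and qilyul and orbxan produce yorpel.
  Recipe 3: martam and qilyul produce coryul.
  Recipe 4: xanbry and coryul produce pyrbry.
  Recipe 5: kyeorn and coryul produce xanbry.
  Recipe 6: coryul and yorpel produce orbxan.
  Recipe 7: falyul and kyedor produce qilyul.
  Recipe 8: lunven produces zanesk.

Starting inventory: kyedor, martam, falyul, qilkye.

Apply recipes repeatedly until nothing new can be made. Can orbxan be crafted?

orbxan would need coryul and yorpel (Recipe 6), but yorpel is never obtained.

No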